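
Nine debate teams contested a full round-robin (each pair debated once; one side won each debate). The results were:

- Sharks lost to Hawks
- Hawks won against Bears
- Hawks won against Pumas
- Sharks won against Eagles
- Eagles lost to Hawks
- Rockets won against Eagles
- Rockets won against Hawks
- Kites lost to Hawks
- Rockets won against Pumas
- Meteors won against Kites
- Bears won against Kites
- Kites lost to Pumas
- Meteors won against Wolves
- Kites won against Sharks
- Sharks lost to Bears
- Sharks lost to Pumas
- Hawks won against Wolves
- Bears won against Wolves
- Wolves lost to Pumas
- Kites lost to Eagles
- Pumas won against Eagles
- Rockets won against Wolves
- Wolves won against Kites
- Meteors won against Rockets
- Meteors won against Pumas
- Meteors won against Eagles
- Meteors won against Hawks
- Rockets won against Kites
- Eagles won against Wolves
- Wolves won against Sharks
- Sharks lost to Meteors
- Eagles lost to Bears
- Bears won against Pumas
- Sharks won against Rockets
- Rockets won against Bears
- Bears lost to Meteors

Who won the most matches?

Win totals: Rockets 6, Pumas 4, Bears 5, Sharks 2, Eagles 2, Meteors 8, Hawks 6, Kites 1, Wolves 2.
Meteors leads with 8 wins (next highest: 6).

Meteors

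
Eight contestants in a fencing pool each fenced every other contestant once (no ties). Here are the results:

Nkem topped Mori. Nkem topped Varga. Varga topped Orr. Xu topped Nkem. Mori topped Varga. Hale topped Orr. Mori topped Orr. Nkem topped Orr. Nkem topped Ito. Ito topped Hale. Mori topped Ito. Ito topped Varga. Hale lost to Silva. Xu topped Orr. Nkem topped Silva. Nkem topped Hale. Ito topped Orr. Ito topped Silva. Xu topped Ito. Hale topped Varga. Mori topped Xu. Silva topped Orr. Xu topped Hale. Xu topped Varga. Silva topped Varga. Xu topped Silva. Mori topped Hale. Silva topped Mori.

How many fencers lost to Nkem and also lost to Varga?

Nkem beat: Ito, Mori, Varga, Silva, Orr, Hale.
Varga beat: Orr.
Both beat: Orr — 1.

1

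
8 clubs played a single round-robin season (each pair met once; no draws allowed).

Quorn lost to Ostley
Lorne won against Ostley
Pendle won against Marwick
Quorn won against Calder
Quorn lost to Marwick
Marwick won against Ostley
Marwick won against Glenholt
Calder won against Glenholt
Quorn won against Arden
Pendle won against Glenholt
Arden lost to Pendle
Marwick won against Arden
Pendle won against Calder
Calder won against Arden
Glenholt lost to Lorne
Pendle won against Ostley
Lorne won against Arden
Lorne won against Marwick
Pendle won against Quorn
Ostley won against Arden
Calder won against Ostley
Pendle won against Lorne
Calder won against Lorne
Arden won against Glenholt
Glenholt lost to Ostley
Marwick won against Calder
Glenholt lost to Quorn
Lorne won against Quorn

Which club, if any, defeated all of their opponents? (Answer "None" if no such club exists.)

Pendle has 7 wins out of 7 opponents — a perfect record.

Pendle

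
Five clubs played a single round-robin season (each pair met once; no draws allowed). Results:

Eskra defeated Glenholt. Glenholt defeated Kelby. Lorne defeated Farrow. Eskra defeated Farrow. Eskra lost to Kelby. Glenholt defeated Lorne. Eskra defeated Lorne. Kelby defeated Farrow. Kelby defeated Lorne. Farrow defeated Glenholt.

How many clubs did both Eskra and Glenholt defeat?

Eskra beat: Lorne, Farrow, Glenholt.
Glenholt beat: Lorne, Kelby.
Both beat: Lorne — 1.

1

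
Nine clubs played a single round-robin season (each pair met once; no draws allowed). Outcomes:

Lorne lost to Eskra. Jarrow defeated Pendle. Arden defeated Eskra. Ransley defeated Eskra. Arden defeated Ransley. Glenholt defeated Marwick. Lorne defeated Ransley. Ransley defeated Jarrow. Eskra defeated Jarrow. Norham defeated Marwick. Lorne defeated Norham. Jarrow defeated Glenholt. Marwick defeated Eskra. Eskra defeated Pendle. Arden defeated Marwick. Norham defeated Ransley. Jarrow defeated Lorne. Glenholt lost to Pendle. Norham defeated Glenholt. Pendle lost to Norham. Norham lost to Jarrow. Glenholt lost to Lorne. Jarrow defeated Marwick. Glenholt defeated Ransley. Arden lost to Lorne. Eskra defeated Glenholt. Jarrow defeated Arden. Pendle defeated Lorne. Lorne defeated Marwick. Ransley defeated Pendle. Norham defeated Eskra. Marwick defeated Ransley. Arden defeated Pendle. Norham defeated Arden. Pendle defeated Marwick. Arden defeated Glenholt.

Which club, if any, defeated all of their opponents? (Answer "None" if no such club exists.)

None

Highest win total is Norham with 6 (out of 8 possible).
Norham lost to Jarrow, Lorne, so no club went undefeated.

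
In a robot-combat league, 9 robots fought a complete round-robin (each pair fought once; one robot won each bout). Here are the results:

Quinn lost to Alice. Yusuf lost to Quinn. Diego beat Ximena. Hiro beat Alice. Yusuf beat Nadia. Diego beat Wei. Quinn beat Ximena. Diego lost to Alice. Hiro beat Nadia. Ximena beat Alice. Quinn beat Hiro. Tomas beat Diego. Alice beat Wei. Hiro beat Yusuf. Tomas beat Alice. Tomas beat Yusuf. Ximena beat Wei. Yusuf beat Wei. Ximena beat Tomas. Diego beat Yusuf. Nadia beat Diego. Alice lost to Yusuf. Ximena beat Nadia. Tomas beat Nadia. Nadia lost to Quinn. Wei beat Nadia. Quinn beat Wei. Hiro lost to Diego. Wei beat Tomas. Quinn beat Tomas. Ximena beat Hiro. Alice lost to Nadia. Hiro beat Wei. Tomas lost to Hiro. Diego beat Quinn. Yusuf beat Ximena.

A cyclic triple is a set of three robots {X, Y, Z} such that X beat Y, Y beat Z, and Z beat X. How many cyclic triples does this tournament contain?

Win totals: Diego 5, Wei 2, Tomas 4, Yusuf 4, Nadia 2, Hiro 5, Ximena 5, Alice 3, Quinn 6.
A robot with w wins dominates both others in C(w,2) triples; summing gives 10 + 1 + 6 + 6 + 1 + 10 + 10 + 3 + 15 = 62 transitive triples.
Total triples C(9,3) = 84, so cyclic triples = 84 − 62 = 22.

22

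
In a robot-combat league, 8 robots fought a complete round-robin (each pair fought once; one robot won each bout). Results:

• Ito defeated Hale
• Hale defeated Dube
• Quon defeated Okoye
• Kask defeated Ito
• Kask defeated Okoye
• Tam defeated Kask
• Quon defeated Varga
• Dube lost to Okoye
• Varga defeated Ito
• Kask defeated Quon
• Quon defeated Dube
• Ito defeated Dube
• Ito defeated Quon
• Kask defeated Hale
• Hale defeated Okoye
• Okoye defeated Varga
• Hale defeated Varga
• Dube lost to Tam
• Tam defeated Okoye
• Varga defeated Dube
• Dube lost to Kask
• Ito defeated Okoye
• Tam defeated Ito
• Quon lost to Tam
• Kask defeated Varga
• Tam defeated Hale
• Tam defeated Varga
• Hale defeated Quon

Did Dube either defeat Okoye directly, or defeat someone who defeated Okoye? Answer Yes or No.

Dube did not beat Okoye directly.
Dube beat no one, so there is no intermediate robot.

No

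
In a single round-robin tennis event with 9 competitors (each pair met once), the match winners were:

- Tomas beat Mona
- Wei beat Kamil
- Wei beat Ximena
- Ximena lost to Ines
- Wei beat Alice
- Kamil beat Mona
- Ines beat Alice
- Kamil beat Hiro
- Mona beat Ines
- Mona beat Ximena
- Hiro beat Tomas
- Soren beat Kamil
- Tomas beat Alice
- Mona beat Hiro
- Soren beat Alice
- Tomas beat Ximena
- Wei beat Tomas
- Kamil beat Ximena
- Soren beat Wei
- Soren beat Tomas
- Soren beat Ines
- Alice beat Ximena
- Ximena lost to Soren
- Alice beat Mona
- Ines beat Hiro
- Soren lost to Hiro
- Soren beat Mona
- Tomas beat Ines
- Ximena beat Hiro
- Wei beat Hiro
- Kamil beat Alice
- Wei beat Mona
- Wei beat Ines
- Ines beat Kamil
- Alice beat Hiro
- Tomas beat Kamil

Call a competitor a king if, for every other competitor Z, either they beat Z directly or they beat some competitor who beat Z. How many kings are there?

Kamil cannot reach Wei in two steps.
Tomas cannot reach Wei, Soren in two steps.
Wei reaches everyone (king).
Ximena cannot reach Kamil, Wei, Alice, Ines, Mona in two steps.
Hiro reaches everyone (king).
Alice cannot reach Kamil, Wei in two steps.
Ines cannot reach Wei in two steps.
Mona cannot reach Wei in two steps.
Soren reaches everyone (king).
Kings: Wei, Hiro, Soren — 3.

3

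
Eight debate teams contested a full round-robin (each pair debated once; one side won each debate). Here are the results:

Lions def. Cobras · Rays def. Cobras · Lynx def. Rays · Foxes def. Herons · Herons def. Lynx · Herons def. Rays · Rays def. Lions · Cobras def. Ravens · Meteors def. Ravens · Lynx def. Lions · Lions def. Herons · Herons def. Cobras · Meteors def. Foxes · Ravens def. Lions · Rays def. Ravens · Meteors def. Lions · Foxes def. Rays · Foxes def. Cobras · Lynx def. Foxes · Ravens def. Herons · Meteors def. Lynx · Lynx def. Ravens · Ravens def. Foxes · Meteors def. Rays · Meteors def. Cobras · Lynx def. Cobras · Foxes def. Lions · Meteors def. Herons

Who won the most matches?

Meteors

Win totals: Herons 3, Foxes 4, Ravens 3, Rays 3, Lions 2, Cobras 1, Lynx 5, Meteors 7.
Meteors leads with 7 wins (next highest: 5).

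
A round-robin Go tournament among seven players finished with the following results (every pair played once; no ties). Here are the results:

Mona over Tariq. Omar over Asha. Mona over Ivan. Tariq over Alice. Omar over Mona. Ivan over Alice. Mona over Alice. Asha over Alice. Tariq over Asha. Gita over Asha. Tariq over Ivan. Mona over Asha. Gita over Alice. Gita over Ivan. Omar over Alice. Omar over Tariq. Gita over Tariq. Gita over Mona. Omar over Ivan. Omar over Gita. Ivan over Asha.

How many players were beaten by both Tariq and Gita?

3

Tariq beat: Asha, Alice, Ivan.
Gita beat: Asha, Alice, Tariq, Ivan, Mona.
Both beat: Asha, Alice, Ivan — 3.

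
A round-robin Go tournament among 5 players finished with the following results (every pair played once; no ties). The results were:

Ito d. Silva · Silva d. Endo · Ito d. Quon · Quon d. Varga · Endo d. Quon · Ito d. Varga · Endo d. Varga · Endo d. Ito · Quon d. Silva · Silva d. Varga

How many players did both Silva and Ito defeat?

1

Silva beat: Endo, Varga.
Ito beat: Varga, Quon, Silva.
Both beat: Varga — 1.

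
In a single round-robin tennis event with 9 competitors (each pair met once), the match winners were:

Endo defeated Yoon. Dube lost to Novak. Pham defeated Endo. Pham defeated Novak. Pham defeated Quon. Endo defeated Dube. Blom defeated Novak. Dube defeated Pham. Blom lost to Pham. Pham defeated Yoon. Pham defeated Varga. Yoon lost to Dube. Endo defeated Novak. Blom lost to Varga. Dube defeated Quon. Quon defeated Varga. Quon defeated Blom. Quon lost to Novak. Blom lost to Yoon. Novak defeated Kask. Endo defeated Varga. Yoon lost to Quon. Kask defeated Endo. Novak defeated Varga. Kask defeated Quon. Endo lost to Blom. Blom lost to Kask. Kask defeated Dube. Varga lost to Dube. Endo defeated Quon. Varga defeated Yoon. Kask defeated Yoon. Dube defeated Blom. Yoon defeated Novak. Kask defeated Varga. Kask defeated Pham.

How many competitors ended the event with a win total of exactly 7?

1

Win totals: Pham 6, Kask 7, Quon 3, Blom 2, Dube 5, Varga 2, Endo 5, Novak 4, Yoon 2.
Exactly 7: Kask — 1 competitor.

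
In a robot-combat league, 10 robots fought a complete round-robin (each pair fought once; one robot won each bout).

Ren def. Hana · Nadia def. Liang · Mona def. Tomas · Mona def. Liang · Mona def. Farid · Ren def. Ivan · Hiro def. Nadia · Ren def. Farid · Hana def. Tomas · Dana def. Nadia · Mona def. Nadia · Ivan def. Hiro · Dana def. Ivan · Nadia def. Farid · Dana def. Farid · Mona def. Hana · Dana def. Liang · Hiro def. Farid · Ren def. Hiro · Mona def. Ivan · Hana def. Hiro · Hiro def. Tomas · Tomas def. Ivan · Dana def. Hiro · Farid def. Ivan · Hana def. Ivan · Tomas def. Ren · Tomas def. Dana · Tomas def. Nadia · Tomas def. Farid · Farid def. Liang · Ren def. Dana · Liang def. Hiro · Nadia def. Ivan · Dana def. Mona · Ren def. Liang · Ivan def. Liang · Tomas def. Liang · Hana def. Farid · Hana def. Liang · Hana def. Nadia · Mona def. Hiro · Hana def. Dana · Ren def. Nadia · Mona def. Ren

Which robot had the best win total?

Mona

Win totals: Mona 8, Ren 7, Hiro 3, Tomas 6, Hana 7, Nadia 3, Dana 6, Liang 1, Ivan 2, Farid 2.
Mona leads with 8 wins (next highest: 7).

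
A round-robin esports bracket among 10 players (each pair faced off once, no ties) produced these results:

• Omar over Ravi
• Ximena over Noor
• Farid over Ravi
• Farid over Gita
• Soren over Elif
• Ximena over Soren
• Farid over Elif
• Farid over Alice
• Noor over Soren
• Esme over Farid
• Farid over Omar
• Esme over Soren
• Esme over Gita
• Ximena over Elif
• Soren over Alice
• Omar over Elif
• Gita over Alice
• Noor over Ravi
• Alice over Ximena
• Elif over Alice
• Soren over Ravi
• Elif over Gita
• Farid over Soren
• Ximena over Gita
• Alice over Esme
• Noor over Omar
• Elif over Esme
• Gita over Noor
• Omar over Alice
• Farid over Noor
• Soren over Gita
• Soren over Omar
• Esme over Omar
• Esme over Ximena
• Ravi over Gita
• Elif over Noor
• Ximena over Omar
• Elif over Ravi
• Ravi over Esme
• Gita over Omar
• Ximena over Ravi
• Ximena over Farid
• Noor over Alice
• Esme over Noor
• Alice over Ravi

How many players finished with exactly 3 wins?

Win totals: Soren 5, Esme 6, Ravi 2, Elif 5, Omar 3, Gita 3, Ximena 7, Farid 7, Alice 3, Noor 4.
Exactly 3: Omar, Gita, Alice — 3 players.

3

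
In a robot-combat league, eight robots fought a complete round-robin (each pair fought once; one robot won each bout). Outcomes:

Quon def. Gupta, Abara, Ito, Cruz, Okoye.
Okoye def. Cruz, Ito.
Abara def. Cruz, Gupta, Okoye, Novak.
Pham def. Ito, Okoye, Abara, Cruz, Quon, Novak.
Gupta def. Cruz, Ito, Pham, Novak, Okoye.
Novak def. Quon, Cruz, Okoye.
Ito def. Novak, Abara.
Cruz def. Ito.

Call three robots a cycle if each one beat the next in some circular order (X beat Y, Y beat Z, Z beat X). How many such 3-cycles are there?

Win totals: Cruz 1, Okoye 2, Quon 5, Novak 3, Gupta 5, Pham 6, Ito 2, Abara 4.
A robot with w wins dominates both others in C(w,2) triples; summing gives 0 + 1 + 10 + 3 + 10 + 15 + 1 + 6 = 46 transitive triples.
Total triples C(8,3) = 56, so cyclic triples = 56 − 46 = 10.

10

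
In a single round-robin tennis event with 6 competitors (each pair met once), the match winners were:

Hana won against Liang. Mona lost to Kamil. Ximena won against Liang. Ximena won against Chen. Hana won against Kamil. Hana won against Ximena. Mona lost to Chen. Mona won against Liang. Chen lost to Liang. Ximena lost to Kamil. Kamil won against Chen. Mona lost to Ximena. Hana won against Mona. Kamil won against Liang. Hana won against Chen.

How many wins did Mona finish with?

Mona's results: beat Liang; lost to Chen, Kamil, Hana, Ximena.
That is 1 win.

1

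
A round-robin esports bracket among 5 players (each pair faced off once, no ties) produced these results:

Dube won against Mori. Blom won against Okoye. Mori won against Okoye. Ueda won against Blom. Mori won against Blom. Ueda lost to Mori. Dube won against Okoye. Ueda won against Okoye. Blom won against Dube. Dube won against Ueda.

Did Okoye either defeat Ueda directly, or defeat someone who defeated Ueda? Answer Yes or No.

Okoye did not beat Ueda directly.
Okoye beat no one, so there is no intermediate player.

No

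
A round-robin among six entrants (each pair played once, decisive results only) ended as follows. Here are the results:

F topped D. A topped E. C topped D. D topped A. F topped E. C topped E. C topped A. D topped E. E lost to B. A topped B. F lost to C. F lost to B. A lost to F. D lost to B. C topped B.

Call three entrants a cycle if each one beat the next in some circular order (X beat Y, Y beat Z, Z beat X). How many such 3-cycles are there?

Of the C(6,3) = 20 triples, the cyclic ones are: {A, B, D}; {A, B, F}.
That is 2.

2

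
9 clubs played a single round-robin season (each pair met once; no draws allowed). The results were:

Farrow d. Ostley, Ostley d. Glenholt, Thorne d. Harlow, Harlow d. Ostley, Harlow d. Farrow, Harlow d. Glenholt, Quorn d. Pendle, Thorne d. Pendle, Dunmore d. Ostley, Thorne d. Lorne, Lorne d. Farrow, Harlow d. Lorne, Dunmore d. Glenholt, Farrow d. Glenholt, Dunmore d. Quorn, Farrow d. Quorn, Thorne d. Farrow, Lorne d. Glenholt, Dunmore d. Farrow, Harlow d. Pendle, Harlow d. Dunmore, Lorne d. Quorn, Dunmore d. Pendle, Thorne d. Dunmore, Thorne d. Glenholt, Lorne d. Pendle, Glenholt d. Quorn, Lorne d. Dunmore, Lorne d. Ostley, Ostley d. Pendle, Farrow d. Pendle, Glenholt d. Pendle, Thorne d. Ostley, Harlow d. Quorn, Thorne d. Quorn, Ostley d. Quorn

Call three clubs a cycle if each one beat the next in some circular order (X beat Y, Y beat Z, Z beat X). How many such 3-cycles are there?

Win totals: Farrow 4, Lorne 6, Dunmore 5, Quorn 1, Pendle 0, Ostley 3, Thorne 8, Glenholt 2, Harlow 7.
A club with w wins dominates both others in C(w,2) triples; summing gives 6 + 15 + 10 + 0 + 0 + 3 + 28 + 1 + 21 = 84 transitive triples.
Total triples C(9,3) = 84, so cyclic triples = 84 − 84 = 0.

0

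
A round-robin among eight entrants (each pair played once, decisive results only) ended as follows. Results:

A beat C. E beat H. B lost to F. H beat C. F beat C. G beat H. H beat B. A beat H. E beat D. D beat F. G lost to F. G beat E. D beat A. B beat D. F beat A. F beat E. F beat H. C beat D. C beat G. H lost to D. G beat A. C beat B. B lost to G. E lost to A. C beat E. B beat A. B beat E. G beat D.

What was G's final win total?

G's results: beat A, B, D, E, H; lost to C, F.
That is 5 wins.

5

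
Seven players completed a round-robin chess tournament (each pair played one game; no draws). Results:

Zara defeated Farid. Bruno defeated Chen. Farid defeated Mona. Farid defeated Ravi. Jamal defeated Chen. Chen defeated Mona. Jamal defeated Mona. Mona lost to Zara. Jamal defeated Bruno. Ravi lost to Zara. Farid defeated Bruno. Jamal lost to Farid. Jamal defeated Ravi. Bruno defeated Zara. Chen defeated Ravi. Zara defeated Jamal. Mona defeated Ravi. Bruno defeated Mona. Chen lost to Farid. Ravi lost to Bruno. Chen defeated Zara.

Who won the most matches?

Farid

Win totals: Bruno 4, Jamal 4, Farid 5, Zara 4, Ravi 0, Chen 3, Mona 1.
Farid leads with 5 wins (next highest: 4).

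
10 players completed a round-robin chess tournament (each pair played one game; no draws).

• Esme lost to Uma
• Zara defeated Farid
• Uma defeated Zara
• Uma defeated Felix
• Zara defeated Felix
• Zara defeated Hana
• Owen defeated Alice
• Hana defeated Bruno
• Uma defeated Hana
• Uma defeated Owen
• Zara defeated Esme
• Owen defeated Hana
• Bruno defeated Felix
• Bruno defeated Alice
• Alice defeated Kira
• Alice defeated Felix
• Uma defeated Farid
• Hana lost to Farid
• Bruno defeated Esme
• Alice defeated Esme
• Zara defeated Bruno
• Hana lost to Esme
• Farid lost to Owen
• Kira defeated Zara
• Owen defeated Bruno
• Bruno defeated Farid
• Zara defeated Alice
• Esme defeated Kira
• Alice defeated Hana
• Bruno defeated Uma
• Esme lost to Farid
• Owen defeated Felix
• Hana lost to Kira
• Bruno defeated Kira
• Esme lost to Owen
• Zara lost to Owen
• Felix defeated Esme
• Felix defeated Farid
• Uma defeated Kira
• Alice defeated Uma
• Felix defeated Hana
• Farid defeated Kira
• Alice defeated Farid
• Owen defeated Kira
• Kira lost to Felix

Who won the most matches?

Owen

Win totals: Esme 2, Alice 6, Felix 4, Uma 7, Owen 8, Hana 1, Zara 6, Farid 3, Bruno 6, Kira 2.
Owen leads with 8 wins (next highest: 7).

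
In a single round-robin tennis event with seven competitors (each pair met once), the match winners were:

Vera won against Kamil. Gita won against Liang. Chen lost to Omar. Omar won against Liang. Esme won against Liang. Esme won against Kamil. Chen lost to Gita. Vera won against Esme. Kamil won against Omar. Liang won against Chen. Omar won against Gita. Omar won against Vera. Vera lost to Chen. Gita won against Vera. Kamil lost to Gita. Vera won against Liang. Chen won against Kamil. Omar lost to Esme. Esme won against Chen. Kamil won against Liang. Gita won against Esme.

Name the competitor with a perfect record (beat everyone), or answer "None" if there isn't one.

None

Highest win total is Gita with 5 (out of 6 possible).
Gita lost to Omar, so no competitor went undefeated.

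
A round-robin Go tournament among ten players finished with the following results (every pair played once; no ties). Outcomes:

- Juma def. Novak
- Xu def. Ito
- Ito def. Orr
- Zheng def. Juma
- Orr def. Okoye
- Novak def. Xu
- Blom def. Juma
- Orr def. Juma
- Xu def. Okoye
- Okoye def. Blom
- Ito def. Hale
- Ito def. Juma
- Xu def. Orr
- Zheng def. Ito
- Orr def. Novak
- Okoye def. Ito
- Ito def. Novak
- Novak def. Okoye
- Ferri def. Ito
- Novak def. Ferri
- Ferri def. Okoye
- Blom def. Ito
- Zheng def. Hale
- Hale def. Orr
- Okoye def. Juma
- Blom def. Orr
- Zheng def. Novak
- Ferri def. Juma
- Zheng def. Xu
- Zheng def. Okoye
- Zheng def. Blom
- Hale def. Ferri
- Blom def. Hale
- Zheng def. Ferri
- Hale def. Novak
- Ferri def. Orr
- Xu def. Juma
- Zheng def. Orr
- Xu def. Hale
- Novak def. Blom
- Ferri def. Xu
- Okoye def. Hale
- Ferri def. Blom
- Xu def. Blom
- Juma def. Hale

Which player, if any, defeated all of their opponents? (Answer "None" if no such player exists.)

Zheng

Zheng has 9 wins out of 9 opponents — a perfect record.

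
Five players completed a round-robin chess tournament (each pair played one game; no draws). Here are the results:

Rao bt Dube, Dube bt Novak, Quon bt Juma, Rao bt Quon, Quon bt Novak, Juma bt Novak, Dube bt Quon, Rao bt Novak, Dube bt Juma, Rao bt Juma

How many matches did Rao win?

Rao's results: beat Juma, Novak, Quon, Dube; lost to no one.
That is 4 wins.

4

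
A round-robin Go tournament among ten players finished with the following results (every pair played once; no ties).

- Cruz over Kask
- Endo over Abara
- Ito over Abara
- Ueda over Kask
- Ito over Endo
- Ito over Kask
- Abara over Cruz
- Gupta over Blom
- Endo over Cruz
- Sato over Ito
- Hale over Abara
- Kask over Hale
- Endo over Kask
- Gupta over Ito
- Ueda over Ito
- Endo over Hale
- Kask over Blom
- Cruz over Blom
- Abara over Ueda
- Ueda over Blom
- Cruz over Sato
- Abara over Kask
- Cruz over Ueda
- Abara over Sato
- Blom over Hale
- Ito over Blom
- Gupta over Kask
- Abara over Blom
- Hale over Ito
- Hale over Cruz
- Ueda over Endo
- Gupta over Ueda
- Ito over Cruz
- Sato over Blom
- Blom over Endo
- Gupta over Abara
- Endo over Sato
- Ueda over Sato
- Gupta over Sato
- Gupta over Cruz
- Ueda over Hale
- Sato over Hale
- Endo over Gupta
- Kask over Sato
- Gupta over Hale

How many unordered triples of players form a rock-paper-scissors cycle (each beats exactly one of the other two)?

Win totals: Ito 5, Ueda 6, Kask 3, Gupta 8, Sato 3, Abara 5, Endo 6, Cruz 4, Blom 2, Hale 3.
A player with w wins dominates both others in C(w,2) triples; summing gives 10 + 15 + 3 + 28 + 3 + 10 + 15 + 6 + 1 + 3 = 94 transitive triples.
Total triples C(10,3) = 120, so cyclic triples = 120 − 94 = 26.

26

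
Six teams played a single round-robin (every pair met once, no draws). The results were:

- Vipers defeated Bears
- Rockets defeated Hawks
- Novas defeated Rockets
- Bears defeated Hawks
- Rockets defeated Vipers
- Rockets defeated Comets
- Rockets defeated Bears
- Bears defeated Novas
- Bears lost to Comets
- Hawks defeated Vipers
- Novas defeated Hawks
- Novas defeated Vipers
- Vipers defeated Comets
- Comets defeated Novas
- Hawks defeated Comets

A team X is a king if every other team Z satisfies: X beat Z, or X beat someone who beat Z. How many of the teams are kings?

Hawks cannot reach Rockets in two steps.
Comets reaches everyone (king).
Novas reaches everyone (king).
Bears reaches everyone (king).
Vipers cannot reach Rockets in two steps.
Rockets reaches everyone (king).
Kings: Comets, Novas, Bears, Rockets — 4.

4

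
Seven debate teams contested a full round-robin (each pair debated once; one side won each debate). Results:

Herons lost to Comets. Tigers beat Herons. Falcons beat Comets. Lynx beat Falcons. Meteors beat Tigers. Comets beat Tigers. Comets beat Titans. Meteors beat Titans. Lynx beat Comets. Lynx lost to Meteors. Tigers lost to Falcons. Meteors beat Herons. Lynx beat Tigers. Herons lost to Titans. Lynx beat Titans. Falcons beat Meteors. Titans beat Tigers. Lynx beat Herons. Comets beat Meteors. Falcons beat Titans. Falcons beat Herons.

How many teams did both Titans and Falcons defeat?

Titans beat: Herons, Tigers.
Falcons beat: Herons, Meteors, Comets, Tigers, Titans.
Both beat: Herons, Tigers — 2.

2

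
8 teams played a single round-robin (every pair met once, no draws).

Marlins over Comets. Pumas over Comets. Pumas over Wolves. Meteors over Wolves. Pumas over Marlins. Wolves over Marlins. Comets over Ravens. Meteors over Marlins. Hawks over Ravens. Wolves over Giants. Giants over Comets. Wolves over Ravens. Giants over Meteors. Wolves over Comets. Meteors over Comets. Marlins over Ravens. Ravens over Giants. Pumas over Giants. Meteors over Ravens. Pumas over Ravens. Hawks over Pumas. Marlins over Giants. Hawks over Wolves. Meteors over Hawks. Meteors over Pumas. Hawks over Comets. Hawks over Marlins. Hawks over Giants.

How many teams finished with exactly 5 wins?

Win totals: Pumas 5, Marlins 3, Giants 2, Meteors 6, Hawks 6, Comets 1, Ravens 1, Wolves 4.
Exactly 5: Pumas — 1 team.

1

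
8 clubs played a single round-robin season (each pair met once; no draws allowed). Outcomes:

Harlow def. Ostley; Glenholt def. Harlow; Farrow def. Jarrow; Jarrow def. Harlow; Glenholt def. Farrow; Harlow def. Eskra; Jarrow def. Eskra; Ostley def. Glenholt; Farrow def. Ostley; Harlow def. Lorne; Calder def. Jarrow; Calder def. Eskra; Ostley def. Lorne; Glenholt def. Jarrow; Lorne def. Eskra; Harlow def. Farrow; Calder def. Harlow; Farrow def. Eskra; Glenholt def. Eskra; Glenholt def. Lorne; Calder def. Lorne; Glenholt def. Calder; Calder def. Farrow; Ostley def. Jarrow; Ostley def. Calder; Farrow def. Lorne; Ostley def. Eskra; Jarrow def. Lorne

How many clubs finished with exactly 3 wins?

1

Win totals: Jarrow 3, Harlow 4, Lorne 1, Eskra 0, Farrow 4, Glenholt 6, Calder 5, Ostley 5.
Exactly 3: Jarrow — 1 club.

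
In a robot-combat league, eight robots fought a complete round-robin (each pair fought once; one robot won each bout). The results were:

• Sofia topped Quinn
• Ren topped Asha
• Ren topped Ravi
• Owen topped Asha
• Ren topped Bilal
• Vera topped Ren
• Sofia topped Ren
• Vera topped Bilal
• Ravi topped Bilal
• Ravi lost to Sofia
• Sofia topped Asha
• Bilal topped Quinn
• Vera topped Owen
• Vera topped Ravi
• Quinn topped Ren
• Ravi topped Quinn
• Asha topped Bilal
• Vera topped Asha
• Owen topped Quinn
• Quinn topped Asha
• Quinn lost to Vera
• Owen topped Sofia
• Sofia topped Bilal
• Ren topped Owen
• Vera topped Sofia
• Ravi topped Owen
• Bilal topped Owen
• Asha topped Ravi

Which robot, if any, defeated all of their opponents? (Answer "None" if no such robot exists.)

Vera has 7 wins out of 7 opponents — a perfect record.

Vera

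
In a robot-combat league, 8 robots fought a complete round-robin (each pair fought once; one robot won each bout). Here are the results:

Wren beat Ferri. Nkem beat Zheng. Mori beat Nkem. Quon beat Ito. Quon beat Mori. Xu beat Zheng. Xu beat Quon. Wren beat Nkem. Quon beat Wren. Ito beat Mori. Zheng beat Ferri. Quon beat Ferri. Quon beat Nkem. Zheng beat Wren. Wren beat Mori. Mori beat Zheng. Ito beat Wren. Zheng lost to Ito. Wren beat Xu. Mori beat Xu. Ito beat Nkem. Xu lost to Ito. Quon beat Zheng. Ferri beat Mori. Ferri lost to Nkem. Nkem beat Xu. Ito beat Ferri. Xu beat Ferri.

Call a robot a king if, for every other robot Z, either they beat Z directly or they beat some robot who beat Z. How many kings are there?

3

Quon reaches everyone (king).
Mori cannot reach Ito in two steps.
Wren cannot reach Ito in two steps.
Xu reaches everyone (king).
Zheng cannot reach Quon, Ito in two steps.
Ito reaches everyone (king).
Nkem cannot reach Ito in two steps.
Ferri cannot reach Quon, Wren, Ito in two steps.
Kings: Quon, Xu, Ito — 3.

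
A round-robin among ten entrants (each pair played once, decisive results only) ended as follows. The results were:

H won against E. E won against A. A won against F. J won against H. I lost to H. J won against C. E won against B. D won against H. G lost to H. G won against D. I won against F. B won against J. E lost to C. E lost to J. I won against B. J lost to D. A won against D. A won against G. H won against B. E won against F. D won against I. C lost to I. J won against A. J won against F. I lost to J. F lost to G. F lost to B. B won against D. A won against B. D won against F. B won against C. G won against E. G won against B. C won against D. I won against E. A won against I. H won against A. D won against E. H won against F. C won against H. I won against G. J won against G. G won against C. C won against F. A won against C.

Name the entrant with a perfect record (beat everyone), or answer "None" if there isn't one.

None

Highest win total is J with 7 (out of 9 possible).
J lost to B, D, so no entrant went undefeated.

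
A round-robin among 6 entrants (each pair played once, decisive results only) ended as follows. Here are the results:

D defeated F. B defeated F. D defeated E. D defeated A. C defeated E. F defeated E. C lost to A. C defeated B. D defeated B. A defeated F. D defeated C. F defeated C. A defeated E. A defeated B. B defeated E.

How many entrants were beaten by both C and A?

2

C beat: B, E.
A beat: B, C, E, F.
Both beat: B, E — 2.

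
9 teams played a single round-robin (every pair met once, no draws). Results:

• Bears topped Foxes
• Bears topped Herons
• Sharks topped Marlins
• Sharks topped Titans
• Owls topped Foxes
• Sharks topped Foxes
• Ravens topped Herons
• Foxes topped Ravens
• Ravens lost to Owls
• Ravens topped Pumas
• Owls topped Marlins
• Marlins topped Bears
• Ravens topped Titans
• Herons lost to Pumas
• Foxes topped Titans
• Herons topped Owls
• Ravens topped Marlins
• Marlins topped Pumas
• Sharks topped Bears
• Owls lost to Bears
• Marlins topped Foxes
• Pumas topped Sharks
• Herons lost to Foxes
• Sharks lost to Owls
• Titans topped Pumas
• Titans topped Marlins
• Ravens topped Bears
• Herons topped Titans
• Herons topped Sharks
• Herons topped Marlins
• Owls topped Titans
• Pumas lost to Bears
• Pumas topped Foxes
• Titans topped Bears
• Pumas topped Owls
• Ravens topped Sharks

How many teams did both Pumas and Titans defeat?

Pumas beat: Herons, Sharks, Foxes, Owls.
Titans beat: Marlins, Pumas, Bears.
No one was beaten by both.

0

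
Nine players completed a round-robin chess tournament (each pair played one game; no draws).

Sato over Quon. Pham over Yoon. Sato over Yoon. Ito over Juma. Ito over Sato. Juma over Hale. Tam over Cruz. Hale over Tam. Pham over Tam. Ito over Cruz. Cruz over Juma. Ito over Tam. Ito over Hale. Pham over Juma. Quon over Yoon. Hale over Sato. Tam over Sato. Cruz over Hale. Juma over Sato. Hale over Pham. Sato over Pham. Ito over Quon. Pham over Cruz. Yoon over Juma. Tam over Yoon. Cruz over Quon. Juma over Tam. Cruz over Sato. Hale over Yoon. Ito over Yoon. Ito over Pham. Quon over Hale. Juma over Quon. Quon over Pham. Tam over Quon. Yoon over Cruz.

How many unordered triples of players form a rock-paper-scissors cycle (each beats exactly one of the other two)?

19

Win totals: Yoon 2, Hale 4, Pham 4, Tam 4, Cruz 4, Sato 3, Juma 4, Quon 3, Ito 8.
A player with w wins dominates both others in C(w,2) triples; summing gives 1 + 6 + 6 + 6 + 6 + 3 + 6 + 3 + 28 = 65 transitive triples.
Total triples C(9,3) = 84, so cyclic triples = 84 − 65 = 19.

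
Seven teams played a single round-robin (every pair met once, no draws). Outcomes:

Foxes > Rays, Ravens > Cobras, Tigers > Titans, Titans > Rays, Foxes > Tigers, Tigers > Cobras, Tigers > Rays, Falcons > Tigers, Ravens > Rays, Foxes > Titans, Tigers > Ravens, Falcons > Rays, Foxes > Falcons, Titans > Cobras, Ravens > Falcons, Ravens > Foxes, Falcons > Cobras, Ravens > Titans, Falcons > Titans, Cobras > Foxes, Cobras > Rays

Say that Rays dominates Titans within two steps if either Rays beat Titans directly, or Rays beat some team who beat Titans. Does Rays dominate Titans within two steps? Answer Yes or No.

Rays did not beat Titans directly.
Rays beat no one, so there is no intermediate team.

No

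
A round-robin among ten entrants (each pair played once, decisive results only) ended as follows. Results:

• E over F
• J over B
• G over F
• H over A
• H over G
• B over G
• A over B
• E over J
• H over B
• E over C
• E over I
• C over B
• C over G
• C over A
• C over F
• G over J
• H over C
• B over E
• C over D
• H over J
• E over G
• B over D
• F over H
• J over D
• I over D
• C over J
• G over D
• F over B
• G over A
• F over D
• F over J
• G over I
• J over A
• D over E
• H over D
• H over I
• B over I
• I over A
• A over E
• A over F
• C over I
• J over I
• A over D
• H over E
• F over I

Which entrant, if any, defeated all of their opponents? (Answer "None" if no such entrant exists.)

None

Highest win total is H with 8 (out of 9 possible).
H lost to F, so no entrant went undefeated.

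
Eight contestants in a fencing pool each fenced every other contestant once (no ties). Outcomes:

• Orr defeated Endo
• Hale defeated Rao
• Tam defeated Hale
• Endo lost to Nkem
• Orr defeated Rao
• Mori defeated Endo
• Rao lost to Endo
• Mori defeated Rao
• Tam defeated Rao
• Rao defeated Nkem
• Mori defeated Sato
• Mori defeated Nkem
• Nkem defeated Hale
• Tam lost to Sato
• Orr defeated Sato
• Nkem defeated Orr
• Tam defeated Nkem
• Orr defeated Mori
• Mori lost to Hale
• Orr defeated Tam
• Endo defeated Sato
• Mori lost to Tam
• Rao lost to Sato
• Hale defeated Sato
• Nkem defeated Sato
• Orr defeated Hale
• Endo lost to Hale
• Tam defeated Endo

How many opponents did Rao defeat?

Rao's results: beat Nkem; lost to Sato, Mori, Endo, Hale, Tam, Orr.
That is 1 win.

1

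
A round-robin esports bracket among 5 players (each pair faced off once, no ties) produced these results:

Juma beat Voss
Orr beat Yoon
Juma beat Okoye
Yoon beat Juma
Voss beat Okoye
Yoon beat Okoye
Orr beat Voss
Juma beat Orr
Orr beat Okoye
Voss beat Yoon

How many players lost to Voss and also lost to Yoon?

1

Voss beat: Okoye, Yoon.
Yoon beat: Okoye, Juma.
Both beat: Okoye — 1.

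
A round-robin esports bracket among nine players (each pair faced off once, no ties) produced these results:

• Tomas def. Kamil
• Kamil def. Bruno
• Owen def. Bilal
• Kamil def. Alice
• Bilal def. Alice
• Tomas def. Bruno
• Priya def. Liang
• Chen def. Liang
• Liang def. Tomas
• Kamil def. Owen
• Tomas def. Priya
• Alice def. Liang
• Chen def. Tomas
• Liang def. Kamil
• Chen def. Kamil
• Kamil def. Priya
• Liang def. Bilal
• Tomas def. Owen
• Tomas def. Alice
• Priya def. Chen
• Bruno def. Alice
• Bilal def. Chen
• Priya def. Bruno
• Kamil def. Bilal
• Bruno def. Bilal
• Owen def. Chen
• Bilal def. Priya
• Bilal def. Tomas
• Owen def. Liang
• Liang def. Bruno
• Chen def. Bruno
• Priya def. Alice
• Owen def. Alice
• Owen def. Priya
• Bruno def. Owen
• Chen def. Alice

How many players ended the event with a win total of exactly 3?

Win totals: Tomas 5, Bilal 4, Bruno 3, Kamil 5, Priya 4, Alice 1, Liang 4, Owen 5, Chen 5.
Exactly 3: Bruno — 1 player.

1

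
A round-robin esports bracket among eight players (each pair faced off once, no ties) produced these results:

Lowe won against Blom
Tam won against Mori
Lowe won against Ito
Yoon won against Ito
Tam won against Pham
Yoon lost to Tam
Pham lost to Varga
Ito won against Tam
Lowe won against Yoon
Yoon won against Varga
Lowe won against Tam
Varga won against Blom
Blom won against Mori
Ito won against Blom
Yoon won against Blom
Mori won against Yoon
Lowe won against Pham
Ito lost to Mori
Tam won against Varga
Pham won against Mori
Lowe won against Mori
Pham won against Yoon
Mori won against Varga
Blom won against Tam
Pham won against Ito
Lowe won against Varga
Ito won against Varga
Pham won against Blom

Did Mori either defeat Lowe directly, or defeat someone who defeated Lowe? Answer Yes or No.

Mori did not beat Lowe directly.
Mori beat Varga, Yoon, Ito, but each of them lost to Lowe. No two-step path.

No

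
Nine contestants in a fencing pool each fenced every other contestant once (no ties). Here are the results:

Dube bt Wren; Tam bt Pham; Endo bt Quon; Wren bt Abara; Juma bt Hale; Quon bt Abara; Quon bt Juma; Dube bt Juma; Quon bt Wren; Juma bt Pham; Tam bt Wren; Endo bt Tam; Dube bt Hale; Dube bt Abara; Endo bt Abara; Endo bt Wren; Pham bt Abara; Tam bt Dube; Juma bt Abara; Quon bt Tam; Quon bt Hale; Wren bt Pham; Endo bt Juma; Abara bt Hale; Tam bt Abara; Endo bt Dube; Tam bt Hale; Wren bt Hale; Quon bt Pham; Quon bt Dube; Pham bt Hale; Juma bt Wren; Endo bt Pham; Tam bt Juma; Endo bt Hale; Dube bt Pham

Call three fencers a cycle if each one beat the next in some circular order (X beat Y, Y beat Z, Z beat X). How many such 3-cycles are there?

Win totals: Tam 6, Juma 4, Hale 0, Wren 3, Quon 7, Endo 8, Dube 5, Pham 2, Abara 1.
A fencer with w wins dominates both others in C(w,2) triples; summing gives 15 + 6 + 0 + 3 + 21 + 28 + 10 + 1 + 0 = 84 transitive triples.
Total triples C(9,3) = 84, so cyclic triples = 84 − 84 = 0.

0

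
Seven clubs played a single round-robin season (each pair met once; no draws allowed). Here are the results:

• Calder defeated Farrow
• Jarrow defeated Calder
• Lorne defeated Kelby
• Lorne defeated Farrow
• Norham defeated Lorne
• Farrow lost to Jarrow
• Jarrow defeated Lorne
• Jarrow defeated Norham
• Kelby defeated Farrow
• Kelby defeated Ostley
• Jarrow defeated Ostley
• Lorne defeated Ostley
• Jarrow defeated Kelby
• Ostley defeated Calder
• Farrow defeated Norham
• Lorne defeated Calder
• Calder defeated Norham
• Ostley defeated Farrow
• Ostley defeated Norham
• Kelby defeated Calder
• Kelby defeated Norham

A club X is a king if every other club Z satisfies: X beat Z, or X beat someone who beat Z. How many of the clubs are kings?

1

Norham cannot reach Jarrow in two steps.
Kelby cannot reach Jarrow in two steps.
Calder cannot reach Kelby, Jarrow, Ostley in two steps.
Farrow cannot reach Kelby, Calder, Jarrow, Ostley in two steps.
Jarrow reaches everyone (king).
Lorne cannot reach Jarrow in two steps.
Ostley cannot reach Kelby, Jarrow in two steps.
Kings: Jarrow — 1.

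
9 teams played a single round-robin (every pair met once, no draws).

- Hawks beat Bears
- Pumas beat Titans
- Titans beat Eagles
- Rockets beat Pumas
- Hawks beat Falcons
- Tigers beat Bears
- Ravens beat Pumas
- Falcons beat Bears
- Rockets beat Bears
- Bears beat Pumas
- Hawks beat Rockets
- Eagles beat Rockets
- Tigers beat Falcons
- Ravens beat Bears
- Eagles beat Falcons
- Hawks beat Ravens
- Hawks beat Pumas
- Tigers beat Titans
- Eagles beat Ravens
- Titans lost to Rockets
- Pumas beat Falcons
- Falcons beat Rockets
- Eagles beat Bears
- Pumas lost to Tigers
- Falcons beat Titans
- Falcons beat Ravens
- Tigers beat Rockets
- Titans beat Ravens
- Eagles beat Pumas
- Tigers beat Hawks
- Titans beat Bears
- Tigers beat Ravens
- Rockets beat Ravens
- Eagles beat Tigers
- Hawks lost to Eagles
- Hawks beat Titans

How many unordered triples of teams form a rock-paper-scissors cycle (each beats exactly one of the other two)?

Win totals: Eagles 7, Bears 1, Hawks 6, Pumas 2, Rockets 4, Titans 3, Falcons 4, Tigers 7, Ravens 2.
A team with w wins dominates both others in C(w,2) triples; summing gives 21 + 0 + 15 + 1 + 6 + 3 + 6 + 21 + 1 = 74 transitive triples.
Total triples C(9,3) = 84, so cyclic triples = 84 − 74 = 10.

10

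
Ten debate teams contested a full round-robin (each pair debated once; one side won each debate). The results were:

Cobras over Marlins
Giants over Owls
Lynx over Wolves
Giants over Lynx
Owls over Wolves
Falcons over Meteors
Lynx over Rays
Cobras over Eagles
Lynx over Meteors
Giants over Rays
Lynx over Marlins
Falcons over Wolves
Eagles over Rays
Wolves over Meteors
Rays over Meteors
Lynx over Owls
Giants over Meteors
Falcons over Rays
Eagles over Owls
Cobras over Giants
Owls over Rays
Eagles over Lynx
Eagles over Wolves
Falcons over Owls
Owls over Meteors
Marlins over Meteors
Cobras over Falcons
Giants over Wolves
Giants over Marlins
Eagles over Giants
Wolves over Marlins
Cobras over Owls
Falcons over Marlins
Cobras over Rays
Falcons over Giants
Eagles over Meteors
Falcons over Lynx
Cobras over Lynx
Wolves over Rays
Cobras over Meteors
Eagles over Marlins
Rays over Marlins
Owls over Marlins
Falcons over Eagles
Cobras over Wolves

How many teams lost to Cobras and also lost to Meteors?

0

Cobras beat: Lynx, Eagles, Falcons, Owls, Marlins, Rays, Giants, Meteors, Wolves.
Meteors beat: no one.
No one was beaten by both.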